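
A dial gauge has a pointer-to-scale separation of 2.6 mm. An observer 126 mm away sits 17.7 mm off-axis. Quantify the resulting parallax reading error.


error = h * offset / d
= 2.6 * 17.7 / 126
= 0.3652

0.3652


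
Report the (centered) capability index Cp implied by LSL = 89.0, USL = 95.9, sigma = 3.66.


Cp = (USL - LSL) / (6 * sigma)
= (95.9 - 89.0) / (6 * 3.66)
= 6.9000 / 21.9600
= 0.3142

0.3142


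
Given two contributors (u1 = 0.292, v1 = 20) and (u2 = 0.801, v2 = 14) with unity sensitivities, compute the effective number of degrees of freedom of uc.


uc = sqrt(u1^2 + u2^2) = sqrt(0.292^2 + 0.801^2) = 0.85256378
v_eff = uc^4 / (u1^4/v1 + u2^4/v2)
= 0.85256378^4 / (0.292^4/20 + 0.801^4/14)
= 0.52833273 / 0.029767201
v_eff = 17.7488

17.7488


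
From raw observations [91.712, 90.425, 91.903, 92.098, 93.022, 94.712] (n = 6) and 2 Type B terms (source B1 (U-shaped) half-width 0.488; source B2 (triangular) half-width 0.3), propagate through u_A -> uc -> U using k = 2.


mean = (91.712 + 90.425 + 91.903 + 92.098 + 93.022 + 94.712) / 6 = 92.312
s = sqrt(sum((x - mean)^2)/(n-1)) = 1.4420781
u_A = s / sqrt(n) = 1.4420781 / sqrt(6) = 0.58872592
u_B1 = 0.488 / sqrt(2) = 0.34506811
u_B2 = 0.3 / sqrt(6) = 0.12247449
uc = sqrt(0.58872592^2 + 0.34506811^2 + 0.12247449^2) = 0.69330384
U = k * uc = 2 * 0.69330384
U = 1.3866

1.3866


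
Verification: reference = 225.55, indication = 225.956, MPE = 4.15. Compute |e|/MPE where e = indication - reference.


e = indication - reference = 225.956 - 225.55 = 0.4060
|e| = 0.4060
ratio = |e| / MPE = 0.4060 / 4.15
ratio = 0.0978

0.0978


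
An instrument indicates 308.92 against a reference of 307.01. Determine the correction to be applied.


Correction = standard - reading
= 307.01 - 308.92
= -1.9100

-1.9100


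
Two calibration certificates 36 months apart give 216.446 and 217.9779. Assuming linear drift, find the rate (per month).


rate = (v2 - v1) / months
= (217.9779 - 216.446) / 36
= 1.5319 / 36
= 0.0426

0.0426


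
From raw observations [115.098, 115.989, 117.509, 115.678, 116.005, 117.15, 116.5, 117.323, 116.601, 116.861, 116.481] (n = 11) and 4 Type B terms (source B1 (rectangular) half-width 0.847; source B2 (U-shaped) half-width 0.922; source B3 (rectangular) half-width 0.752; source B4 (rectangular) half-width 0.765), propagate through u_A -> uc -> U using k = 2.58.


mean = (115.098 + 115.989 + 117.509 + 115.678 + 116.005 + 117.15 + 116.5 + 117.323 + 116.601 + 116.861 + 116.481) / 11 = 116.4722727
s = sqrt(sum((x - mean)^2)/(n-1)) = 0.73469519
u_A = s / sqrt(n) = 0.73469519 / sqrt(11) = 0.22151893
u_B1 = 0.847 / sqrt(3) = 0.48901568
u_B2 = 0.922 / sqrt(2) = 0.65195245
u_B3 = 0.752 / sqrt(3) = 0.4341674
u_B4 = 0.765 / sqrt(3) = 0.44167296
uc = sqrt(0.22151893^2 + 0.48901568^2 + 0.65195245^2 + 0.4341674^2 + 0.44167296^2) = 1.0472943
U = k * uc = 2.58 * 1.0472943
U = 2.7020

2.7020


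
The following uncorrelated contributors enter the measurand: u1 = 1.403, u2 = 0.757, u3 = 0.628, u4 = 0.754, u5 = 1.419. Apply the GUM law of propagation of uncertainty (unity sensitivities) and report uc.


uc = sqrt(1.403^2 + 0.757^2 + 0.628^2 + 0.754^2 + 1.419^2)
uc = sqrt(5.517919)
uc = 2.3490

2.3490


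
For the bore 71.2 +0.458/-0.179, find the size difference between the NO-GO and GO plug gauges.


GO = nominal - lower_tol (smallest hole = maximum material condition)
GO = 71.2 - 0.179 = 71.021
NO-GO = nominal + upper_tol (largest hole = least material condition)
NO-GO = 71.2 + 0.458 = 71.658
spread = NO-GO - GO = 71.658 - 71.021 = 0.6370

0.6370


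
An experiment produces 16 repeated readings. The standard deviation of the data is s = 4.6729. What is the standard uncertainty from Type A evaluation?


u_A = s / sqrt(n)
u_A = 4.6729 / sqrt(16)
u_A = 4.6729 / 4
u_A = 1.1682

1.1682


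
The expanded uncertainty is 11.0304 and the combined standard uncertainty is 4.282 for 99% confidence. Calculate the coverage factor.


k = U / uc
k = 11.0304 / 4.282
k = 2.576

2.576


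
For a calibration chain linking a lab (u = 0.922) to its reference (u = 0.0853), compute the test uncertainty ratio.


TUR = u_lab / u_ref
= 0.922 / 0.0853
= 10.8089

10.8089


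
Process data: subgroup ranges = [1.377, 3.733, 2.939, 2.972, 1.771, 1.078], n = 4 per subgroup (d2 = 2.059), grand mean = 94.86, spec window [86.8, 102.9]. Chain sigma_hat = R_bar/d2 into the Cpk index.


R_bar = (1.377 + 3.733 + 2.939 + 2.972 + 1.771 + 1.078) / 6 = 2.3116667
sigma = R_bar / d2 = 2.3116667 / 2.059 = 1.1227133
Cp = (USL - LSL)/(6*sigma) = (102.9 - 86.8)/(6*1.1227133) = 2.3900
Cpu = (102.9 - 94.86)/(3*1.1227133) = 2.3871
Cpl = (94.86 - 86.8)/(3*1.1227133) = 2.3930
Cpk = min(Cpu, Cpl) = 2.3871

2.3871


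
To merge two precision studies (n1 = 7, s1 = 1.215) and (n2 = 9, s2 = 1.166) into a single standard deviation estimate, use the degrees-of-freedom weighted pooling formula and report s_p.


s_p = sqrt(((n1-1)*s1^2 + (n2-1)*s2^2) / (n1+n2-2))
numerator = (7-1)*1.215^2 + (9-1)*1.166^2 = 8.85735 + 10.876448 = 19.733798
denominator = 7 + 9 - 2 = 14
s_p^2 = 19.733798 / 14 = 1.409557
s_p = sqrt(1.409557) = 1.1872

1.1872


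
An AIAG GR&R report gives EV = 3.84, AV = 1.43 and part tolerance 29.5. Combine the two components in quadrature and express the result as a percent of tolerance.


GRR = sqrt(EV^2 + AV^2) = sqrt(3.84^2 + 1.43^2) = 4.0976213
%GRR = GRR / tol * 100 = 4.0976213 / 29.5 * 100
%GRR = 13.8902

13.8902


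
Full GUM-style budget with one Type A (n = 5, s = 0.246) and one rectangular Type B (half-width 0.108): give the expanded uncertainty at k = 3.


u_A = s / sqrt(n) = 0.246 / sqrt(5) = 0.11001454
u_B = half_width / sqrt(3) = 0.108 / sqrt(3) = 0.062353829
uc = sqrt(u_A^2 + u_B^2) = sqrt(0.11001454^2 + 0.062353829^2) = 0.12645631
U = k * uc = 3 * 0.12645631
U = 0.3794

0.3794


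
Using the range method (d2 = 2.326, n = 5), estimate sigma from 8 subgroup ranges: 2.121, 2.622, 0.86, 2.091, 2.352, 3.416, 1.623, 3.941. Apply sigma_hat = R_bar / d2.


R_bar = (2.121 + 2.622 + 0.86 + 2.091 + 2.352 + 3.416 + 1.623 + 3.941) / 8
R_bar = 19.026 / 8 = 2.37825
sigma_hat = R_bar / d2 = 2.37825 / 2.326 = 1.0225

1.0225


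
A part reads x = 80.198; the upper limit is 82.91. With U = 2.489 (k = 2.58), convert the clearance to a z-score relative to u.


u = U / k = 2.489 / 2.58 = 0.96472868
margin = |USL - x| = |82.91 - 80.198| = 2.712
z = margin / u = 2.712 / 0.96472868
z = 2.8112

2.8112


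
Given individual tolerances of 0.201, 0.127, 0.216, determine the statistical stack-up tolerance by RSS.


RSS = sqrt(0.201^2 + 0.127^2 + 0.216^2)
= sqrt(0.103186)
= 0.3212

0.3212


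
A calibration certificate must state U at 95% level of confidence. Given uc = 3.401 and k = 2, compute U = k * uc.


U = k * uc
U = 2 * 3.401
U = 6.8020

6.8020


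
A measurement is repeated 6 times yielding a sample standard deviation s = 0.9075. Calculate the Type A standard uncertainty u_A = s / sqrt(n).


u_A = s / sqrt(n)
u_A = 0.9075 / sqrt(6)
u_A = 0.9075 / 2.4494897
u_A = 0.3705

0.3705


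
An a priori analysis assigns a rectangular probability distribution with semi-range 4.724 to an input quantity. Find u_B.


u_B = half_width / sqrt(3)
u_B = 4.724 / 1.7320508
u_B = 2.7274

2.7274


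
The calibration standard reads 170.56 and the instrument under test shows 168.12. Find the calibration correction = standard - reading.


Correction = standard - reading
= 170.56 - 168.12
= 2.4400

2.4400


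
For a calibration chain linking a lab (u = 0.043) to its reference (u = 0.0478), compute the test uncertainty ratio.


TUR = u_lab / u_ref
= 0.043 / 0.0478
= 0.8996

0.8996


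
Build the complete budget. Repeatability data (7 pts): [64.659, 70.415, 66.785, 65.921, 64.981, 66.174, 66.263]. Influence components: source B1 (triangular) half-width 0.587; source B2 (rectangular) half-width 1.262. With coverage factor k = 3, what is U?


mean = (64.659 + 70.415 + 66.785 + 65.921 + 64.981 + 66.174 + 66.263) / 7 = 66.45685714
s = sqrt(sum((x - mean)^2)/(n-1)) = 1.8969163
u_A = s / sqrt(n) = 1.8969163 / sqrt(7) = 0.71696697
u_B1 = 0.587 / sqrt(6) = 0.23964175
u_B2 = 1.262 / sqrt(3) = 0.72861604
uc = sqrt(0.71696697^2 + 0.23964175^2 + 0.72861604^2) = 1.0499291
U = k * uc = 3 * 1.0499291
U = 3.1498

3.1498


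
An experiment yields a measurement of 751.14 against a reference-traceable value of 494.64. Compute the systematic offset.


Systematic error = measured - true
= 751.14 - 494.64
= 256.5000

256.5000


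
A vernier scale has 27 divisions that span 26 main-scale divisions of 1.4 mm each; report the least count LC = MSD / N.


LC = MSD / n_div
= 1.4 / 27
= 0.0519

0.0519


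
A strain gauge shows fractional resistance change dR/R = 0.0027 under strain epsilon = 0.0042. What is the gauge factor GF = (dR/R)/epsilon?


GF = (dR/R) / epsilon
= 0.0027 / 0.0042
= 0.6429

0.6429


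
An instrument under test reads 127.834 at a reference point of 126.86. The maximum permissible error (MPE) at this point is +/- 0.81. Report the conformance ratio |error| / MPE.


e = indication - reference = 127.834 - 126.86 = 0.9740
|e| = 0.9740
ratio = |e| / MPE = 0.9740 / 0.81
ratio = 1.2025

1.2025


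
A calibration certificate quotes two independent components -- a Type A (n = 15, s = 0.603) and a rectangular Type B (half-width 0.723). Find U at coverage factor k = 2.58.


u_A = s / sqrt(n) = 0.603 / sqrt(15) = 0.15569393
u_B = half_width / sqrt(3) = 0.723 / sqrt(3) = 0.41742424
uc = sqrt(u_A^2 + u_B^2) = sqrt(0.15569393^2 + 0.41742424^2) = 0.44551498
U = k * uc = 2.58 * 0.44551498
U = 1.1494

1.1494


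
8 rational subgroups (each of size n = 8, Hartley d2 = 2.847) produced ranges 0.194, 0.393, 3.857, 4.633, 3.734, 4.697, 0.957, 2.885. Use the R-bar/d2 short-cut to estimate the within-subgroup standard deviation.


R_bar = (0.194 + 0.393 + 3.857 + 4.633 + 3.734 + 4.697 + 0.957 + 2.885) / 8
R_bar = 21.35 / 8 = 2.66875
sigma_hat = R_bar / d2 = 2.66875 / 2.847 = 0.9374

0.9374


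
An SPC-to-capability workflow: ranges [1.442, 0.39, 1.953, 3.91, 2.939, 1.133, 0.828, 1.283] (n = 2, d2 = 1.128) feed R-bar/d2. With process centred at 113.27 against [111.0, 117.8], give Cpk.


R_bar = (1.442 + 0.39 + 1.953 + 3.91 + 2.939 + 1.133 + 0.828 + 1.283) / 8 = 1.73475
sigma = R_bar / d2 = 1.73475 / 1.128 = 1.5378989
Cp = (USL - LSL)/(6*sigma) = (117.8 - 111.0)/(6*1.5378989) = 0.7369
Cpu = (117.8 - 113.27)/(3*1.5378989) = 0.9819
Cpl = (113.27 - 111.0)/(3*1.5378989) = 0.4920
Cpk = min(Cpu, Cpl) = 0.4920

0.4920


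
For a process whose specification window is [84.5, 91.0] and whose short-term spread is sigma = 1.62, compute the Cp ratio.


Cp = (USL - LSL) / (6 * sigma)
= (91.0 - 84.5) / (6 * 1.62)
= 6.5000 / 9.7200
= 0.6687

0.6687


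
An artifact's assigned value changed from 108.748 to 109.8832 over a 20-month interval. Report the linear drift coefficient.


rate = (v2 - v1) / months
= (109.8832 - 108.748) / 20
= 1.1352 / 20
= 0.0568

0.0568


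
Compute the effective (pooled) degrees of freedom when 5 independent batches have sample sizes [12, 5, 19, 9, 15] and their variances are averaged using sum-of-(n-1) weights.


nu = sum_i (n_i - 1)
nu = ((12 - 1) + (5 - 1) + (19 - 1) + (9 - 1) + (15 - 1))
nu = 11 + 4 + 18 + 8 + 14
nu = 55

55


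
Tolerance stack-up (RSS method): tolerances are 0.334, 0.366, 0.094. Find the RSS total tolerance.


RSS = sqrt(0.334^2 + 0.366^2 + 0.094^2)
= sqrt(0.254348)
= 0.5043

0.5043


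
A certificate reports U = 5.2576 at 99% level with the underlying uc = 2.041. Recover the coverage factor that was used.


k = U / uc
k = 5.2576 / 2.041
k = 2.576

2.576


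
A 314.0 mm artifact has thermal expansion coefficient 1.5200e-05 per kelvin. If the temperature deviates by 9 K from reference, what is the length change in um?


dL = L * alpha * dT
= 314.0 * 1.5200e-05 * 9
= 0.0429552 mm
dL_um = 0.0429552 * 1000 = 42.9552 um

42.9552


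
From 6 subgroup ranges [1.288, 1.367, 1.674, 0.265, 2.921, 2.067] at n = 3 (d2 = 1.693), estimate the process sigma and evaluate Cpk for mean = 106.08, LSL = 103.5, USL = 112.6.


R_bar = (1.288 + 1.367 + 1.674 + 0.265 + 2.921 + 2.067) / 6 = 1.597
sigma = R_bar / d2 = 1.597 / 1.693 = 0.94329592
Cp = (USL - LSL)/(6*sigma) = (112.6 - 103.5)/(6*0.94329592) = 1.6078
Cpu = (112.6 - 106.08)/(3*0.94329592) = 2.3040
Cpl = (106.08 - 103.5)/(3*0.94329592) = 0.9117
Cpk = min(Cpu, Cpl) = 0.9117

0.9117


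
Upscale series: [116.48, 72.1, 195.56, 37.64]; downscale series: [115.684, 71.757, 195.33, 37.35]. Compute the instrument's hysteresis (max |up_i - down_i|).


|116.48 - 115.684| = 0.7960
|72.1 - 71.757| = 0.3430
|195.56 - 195.33| = 0.2300
|37.64 - 37.35| = 0.2900
hysteresis = max(diffs) = 0.7960

0.7960


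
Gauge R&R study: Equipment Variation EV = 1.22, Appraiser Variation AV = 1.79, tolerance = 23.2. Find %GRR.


GRR = sqrt(EV^2 + AV^2) = sqrt(1.22^2 + 1.79^2) = 2.1662179
%GRR = GRR / tol * 100 = 2.1662179 / 23.2 * 100
%GRR = 9.3371

9.3371


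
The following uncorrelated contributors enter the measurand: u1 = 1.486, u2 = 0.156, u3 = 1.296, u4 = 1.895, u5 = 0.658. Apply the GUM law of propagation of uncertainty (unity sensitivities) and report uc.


uc = sqrt(1.486^2 + 0.156^2 + 1.296^2 + 1.895^2 + 0.658^2)
uc = sqrt(7.936137)
uc = 2.8171

2.8171


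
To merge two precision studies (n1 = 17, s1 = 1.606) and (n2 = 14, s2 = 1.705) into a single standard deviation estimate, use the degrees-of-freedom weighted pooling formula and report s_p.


s_p = sqrt(((n1-1)*s1^2 + (n2-1)*s2^2) / (n1+n2-2))
numerator = (17-1)*1.606^2 + (14-1)*1.705^2 = 41.267776 + 37.791325 = 79.059101
denominator = 17 + 14 - 2 = 29
s_p^2 = 79.059101 / 29 = 2.7261759
s_p = sqrt(2.7261759) = 1.6511

1.6511


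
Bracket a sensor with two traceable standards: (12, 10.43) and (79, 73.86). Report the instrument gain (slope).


slope = (y2 - y1) / (x2 - x1)
= (73.86 - 10.43) / (79 - 12)
= 63.4300 / 67
= 0.9467

0.9467


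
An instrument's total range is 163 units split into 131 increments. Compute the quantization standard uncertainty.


resolution = range / divisions
resolution = 163 / 131 = 1.2442748
u_res = resolution / (2*sqrt(3))
u_res = 1.2442748 / 3.4641016
u_res = 0.3592

0.3592


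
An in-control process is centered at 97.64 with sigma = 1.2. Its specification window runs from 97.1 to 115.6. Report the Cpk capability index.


Cpu = (USL - mean) / (3*sigma) = (115.6 - 97.64) / (3*1.2) = 4.9889
Cpl = (mean - LSL) / (3*sigma) = (97.64 - 97.1) / (3*1.2) = 0.1500
Cpk = min(Cpu, Cpl) = 0.1500

0.1500


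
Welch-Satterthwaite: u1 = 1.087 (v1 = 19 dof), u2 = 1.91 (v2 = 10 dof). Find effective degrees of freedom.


uc = sqrt(u1^2 + u2^2) = sqrt(1.087^2 + 1.91^2) = 2.1976508
v_eff = uc^4 / (u1^4/v1 + u2^4/v2)
= 2.1976508^4 / (1.087^4/19 + 1.91^4/10)
= 23.325703 / 1.4043426
v_eff = 16.6097

16.6097


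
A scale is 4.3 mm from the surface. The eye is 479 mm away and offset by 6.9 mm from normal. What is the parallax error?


error = h * offset / d
= 4.3 * 6.9 / 479
= 0.0619

0.0619


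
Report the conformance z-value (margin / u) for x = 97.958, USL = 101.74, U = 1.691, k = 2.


u = U / k = 1.691 / 2 = 0.8455
margin = |USL - x| = |101.74 - 97.958| = 3.782
z = margin / u = 3.782 / 0.8455
z = 4.4731

4.4731


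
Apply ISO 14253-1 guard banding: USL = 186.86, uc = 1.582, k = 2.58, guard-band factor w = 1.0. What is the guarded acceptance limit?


U = k * uc = 2.58 * 1.582 = 4.08156
guard band g = w * U = 1.0 * 4.08156 = 4.08156
AL = USL - g = 186.86 - 4.08156
AL = 182.7784

182.7784


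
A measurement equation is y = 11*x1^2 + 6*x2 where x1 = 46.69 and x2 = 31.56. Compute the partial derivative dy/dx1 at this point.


y = 11*x1^2 + 6*x2
dy/dx1 = 2*11*x1
Evaluate at x1 = 46.69: c1 = 22 * 46.69
c1 = 1027.1800

1027.1800


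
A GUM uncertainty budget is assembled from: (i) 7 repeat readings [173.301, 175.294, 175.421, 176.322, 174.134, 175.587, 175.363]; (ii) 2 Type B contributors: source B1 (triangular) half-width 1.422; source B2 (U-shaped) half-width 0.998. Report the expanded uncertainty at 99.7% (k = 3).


mean = (173.301 + 175.294 + 175.421 + 176.322 + 174.134 + 175.587 + 175.363) / 7 = 175.0602857
s = sqrt(sum((x - mean)^2)/(n-1)) = 1.008201
u_A = s / sqrt(n) = 1.008201 / sqrt(7) = 0.38106416
u_B1 = 1.422 / sqrt(6) = 0.58052907
u_B2 = 0.998 / sqrt(2) = 0.70569257
uc = sqrt(0.38106416^2 + 0.58052907^2 + 0.70569257^2) = 0.99006358
U = k * uc = 3 * 0.99006358
U = 2.9702

2.9702


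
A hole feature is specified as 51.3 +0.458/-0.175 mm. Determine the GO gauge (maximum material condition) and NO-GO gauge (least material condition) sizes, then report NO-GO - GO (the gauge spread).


GO = nominal - lower_tol (smallest hole = maximum material condition)
GO = 51.3 - 0.175 = 51.125
NO-GO = nominal + upper_tol (largest hole = least material condition)
NO-GO = 51.3 + 0.458 = 51.758
spread = NO-GO - GO = 51.758 - 51.125 = 0.6330

0.6330


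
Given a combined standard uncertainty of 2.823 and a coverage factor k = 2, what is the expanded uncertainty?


U = k * uc
U = 2 * 2.823
U = 5.6460

5.6460


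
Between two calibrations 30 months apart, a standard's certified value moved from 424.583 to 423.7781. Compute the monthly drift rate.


rate = (v2 - v1) / months
= (423.7781 - 424.583) / 30
= -0.8049 / 30
= -0.0268

-0.0268


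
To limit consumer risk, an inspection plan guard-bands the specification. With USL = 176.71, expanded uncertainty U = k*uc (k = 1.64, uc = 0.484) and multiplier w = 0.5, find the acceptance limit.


U = k * uc = 1.64 * 0.484 = 0.79376
guard band g = w * U = 0.5 * 0.79376 = 0.39688
AL = USL - g = 176.71 - 0.39688
AL = 176.3131

176.3131


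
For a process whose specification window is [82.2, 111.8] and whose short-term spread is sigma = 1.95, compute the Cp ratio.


Cp = (USL - LSL) / (6 * sigma)
= (111.8 - 82.2) / (6 * 1.95)
= 29.6000 / 11.7000
= 2.5299

2.5299


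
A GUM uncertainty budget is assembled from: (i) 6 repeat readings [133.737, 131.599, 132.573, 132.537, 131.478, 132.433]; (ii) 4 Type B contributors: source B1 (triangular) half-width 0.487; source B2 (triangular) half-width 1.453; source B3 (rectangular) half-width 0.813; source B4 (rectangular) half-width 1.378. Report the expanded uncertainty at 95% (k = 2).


mean = (133.737 + 131.599 + 132.573 + 132.537 + 131.478 + 132.433) / 6 = 132.3928333
s = sqrt(sum((x - mean)^2)/(n-1)) = 0.81593294
u_A = s / sqrt(n) = 0.81593294 / sqrt(6) = 0.33310323
u_B1 = 0.487 / sqrt(6) = 0.19881692
u_B2 = 1.453 / sqrt(6) = 0.59318477
u_B3 = 0.813 / sqrt(3) = 0.46938577
u_B4 = 1.378 / sqrt(3) = 0.79558867
uc = sqrt(0.33310323^2 + 0.19881692^2 + 0.59318477^2 + 0.46938577^2 + 0.79558867^2) = 1.1643189
U = k * uc = 2 * 1.1643189
U = 2.3286

2.3286


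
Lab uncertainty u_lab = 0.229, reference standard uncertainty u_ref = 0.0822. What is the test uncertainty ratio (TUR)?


TUR = u_lab / u_ref
= 0.229 / 0.0822
= 2.7859

2.7859


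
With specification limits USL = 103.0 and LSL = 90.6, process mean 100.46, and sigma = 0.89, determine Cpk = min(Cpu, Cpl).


Cpu = (USL - mean) / (3*sigma) = (103.0 - 100.46) / (3*0.89) = 0.9513
Cpl = (mean - LSL) / (3*sigma) = (100.46 - 90.6) / (3*0.89) = 3.6929
Cpk = min(Cpu, Cpl) = 0.9513

0.9513


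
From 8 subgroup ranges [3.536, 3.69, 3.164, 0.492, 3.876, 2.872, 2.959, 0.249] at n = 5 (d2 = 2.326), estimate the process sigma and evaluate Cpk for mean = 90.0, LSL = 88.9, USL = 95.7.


R_bar = (3.536 + 3.69 + 3.164 + 0.492 + 3.876 + 2.872 + 2.959 + 0.249) / 8 = 2.60475
sigma = R_bar / d2 = 2.60475 / 2.326 = 1.1198409
Cp = (USL - LSL)/(6*sigma) = (95.7 - 88.9)/(6*1.1198409) = 1.0120
Cpu = (95.7 - 90.0)/(3*1.1198409) = 1.6967
Cpl = (90.0 - 88.9)/(3*1.1198409) = 0.3274
Cpk = min(Cpu, Cpl) = 0.3274

0.3274


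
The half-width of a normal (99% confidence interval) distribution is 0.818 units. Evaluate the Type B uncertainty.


u_B = half_width / 2.576
u_B = 0.818 / 2.576
u_B = 0.3175

0.3175


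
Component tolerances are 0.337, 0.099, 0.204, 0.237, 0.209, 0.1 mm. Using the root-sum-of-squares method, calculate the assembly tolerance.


RSS = sqrt(0.337^2 + 0.099^2 + 0.204^2 + 0.237^2 + 0.209^2 + 0.1^2)
= sqrt(0.274836)
= 0.5242

0.5242


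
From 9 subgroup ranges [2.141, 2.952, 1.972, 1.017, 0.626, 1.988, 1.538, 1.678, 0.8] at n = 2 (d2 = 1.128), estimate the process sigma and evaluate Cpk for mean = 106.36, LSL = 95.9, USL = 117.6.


R_bar = (2.141 + 2.952 + 1.972 + 1.017 + 0.626 + 1.988 + 1.538 + 1.678 + 0.8) / 9 = 1.6346667
sigma = R_bar / d2 = 1.6346667 / 1.128 = 1.4491726
Cp = (USL - LSL)/(6*sigma) = (117.6 - 95.9)/(6*1.4491726) = 2.4957
Cpu = (117.6 - 106.36)/(3*1.4491726) = 2.5854
Cpl = (106.36 - 95.9)/(3*1.4491726) = 2.4060
Cpk = min(Cpu, Cpl) = 2.4060

2.4060


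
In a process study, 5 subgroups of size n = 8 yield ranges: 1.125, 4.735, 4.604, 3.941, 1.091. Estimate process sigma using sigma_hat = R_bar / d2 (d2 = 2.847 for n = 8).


R_bar = (1.125 + 4.735 + 4.604 + 3.941 + 1.091) / 5
R_bar = 15.496 / 5 = 3.0992
sigma_hat = R_bar / d2 = 3.0992 / 2.847 = 1.0886

1.0886


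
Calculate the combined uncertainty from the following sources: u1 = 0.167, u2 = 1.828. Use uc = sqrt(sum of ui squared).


uc = sqrt(0.167^2 + 1.828^2)
uc = sqrt(3.369473)
uc = 1.8356

1.8356


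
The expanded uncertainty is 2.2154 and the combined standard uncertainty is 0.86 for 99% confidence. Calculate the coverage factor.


k = U / uc
k = 2.2154 / 0.86
k = 2.576

2.576


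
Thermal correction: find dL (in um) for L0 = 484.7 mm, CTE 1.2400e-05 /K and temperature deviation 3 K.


dL = L * alpha * dT
= 484.7 * 1.2400e-05 * 3
= 0.0180308 mm
dL_um = 0.0180308 * 1000 = 18.0308 um

18.0308


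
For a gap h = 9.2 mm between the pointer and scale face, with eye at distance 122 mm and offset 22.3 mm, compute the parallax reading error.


error = h * offset / d
= 9.2 * 22.3 / 122
= 1.6816

1.6816


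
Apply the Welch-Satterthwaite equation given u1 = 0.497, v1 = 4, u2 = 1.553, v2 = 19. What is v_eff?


uc = sqrt(u1^2 + u2^2) = sqrt(0.497^2 + 1.553^2) = 1.6305882
v_eff = uc^4 / (u1^4/v1 + u2^4/v2)
= 1.6305882^4 / (0.497^4/4 + 1.553^4/19)
= 7.0693125 / 0.32140192
v_eff = 21.9952

21.9952


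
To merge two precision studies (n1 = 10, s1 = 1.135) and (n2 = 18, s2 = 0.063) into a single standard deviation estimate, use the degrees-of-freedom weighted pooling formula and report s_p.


s_p = sqrt(((n1-1)*s1^2 + (n2-1)*s2^2) / (n1+n2-2))
numerator = (10-1)*1.135^2 + (18-1)*0.063^2 = 11.594025 + 0.067473 = 11.661498
denominator = 10 + 18 - 2 = 26
s_p^2 = 11.661498 / 26 = 0.44851915
s_p = sqrt(0.44851915) = 0.6697

0.6697


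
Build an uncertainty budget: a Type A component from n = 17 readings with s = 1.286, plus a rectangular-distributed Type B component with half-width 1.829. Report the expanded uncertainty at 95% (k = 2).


u_A = s / sqrt(n) = 1.286 / sqrt(17) = 0.31190081
u_B = half_width / sqrt(3) = 1.829 / sqrt(3) = 1.0559736
uc = sqrt(u_A^2 + u_B^2) = sqrt(0.31190081^2 + 1.0559736^2) = 1.1010733
U = k * uc = 2 * 1.1010733
U = 2.2021

2.2021


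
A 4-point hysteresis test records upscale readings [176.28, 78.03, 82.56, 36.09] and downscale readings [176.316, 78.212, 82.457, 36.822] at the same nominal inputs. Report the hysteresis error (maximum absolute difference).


|176.28 - 176.316| = 0.0360
|78.03 - 78.212| = 0.1820
|82.56 - 82.457| = 0.1030
|36.09 - 36.822| = 0.7320
hysteresis = max(diffs) = 0.7320

0.7320


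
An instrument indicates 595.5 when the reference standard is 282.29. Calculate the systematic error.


Systematic error = measured - true
= 595.5 - 282.29
= 313.2100

313.2100


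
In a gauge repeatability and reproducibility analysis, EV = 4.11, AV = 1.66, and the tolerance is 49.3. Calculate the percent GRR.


GRR = sqrt(EV^2 + AV^2) = sqrt(4.11^2 + 1.66^2) = 4.4325726
%GRR = GRR / tol * 100 = 4.4325726 / 49.3 * 100
%GRR = 8.9910

8.9910


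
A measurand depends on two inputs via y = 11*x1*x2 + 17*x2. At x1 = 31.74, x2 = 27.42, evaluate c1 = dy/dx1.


y = 11*x1*x2 + 17*x2
dy/dx1 = 11*x2
Evaluate at x2 = 27.42: c1 = 11 * 27.42
c1 = 301.6200

301.6200


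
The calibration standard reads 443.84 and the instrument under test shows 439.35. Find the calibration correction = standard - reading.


Correction = standard - reading
= 443.84 - 439.35
= 4.4900

4.4900


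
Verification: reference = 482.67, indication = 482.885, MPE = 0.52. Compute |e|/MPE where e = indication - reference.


e = indication - reference = 482.885 - 482.67 = 0.2150
|e| = 0.2150
ratio = |e| / MPE = 0.2150 / 0.52
ratio = 0.4135

0.4135


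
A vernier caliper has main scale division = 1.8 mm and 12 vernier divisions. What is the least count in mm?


LC = MSD / n_div
= 1.8 / 12
= 0.1500

0.1500


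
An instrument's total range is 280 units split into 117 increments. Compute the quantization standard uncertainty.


resolution = range / divisions
resolution = 280 / 117 = 2.3931624
u_res = resolution / (2*sqrt(3))
u_res = 2.3931624 / 3.4641016
u_res = 0.6908

0.6908


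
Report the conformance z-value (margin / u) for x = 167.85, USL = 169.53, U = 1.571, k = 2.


u = U / k = 1.571 / 2 = 0.7855
margin = |USL - x| = |169.53 - 167.85| = 1.68
z = margin / u = 1.68 / 0.7855
z = 2.1388

2.1388


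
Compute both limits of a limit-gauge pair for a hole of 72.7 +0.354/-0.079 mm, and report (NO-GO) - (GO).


GO = nominal - lower_tol (smallest hole = maximum material condition)
GO = 72.7 - 0.079 = 72.621
NO-GO = nominal + upper_tol (largest hole = least material condition)
NO-GO = 72.7 + 0.354 = 73.054
spread = NO-GO - GO = 73.054 - 72.621 = 0.4330

0.4330


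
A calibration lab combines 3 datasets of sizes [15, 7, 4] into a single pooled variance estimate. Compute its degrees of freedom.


nu = sum_i (n_i - 1)
nu = ((15 - 1) + (7 - 1) + (4 - 1))
nu = 14 + 6 + 3
nu = 23

23


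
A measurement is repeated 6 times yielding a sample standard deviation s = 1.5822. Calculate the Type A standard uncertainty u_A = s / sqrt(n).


u_A = s / sqrt(n)
u_A = 1.5822 / sqrt(6)
u_A = 1.5822 / 2.4494897
u_A = 0.6459

0.6459


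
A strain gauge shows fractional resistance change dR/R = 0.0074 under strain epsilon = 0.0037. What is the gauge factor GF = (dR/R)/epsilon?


GF = (dR/R) / epsilon
= 0.0074 / 0.0037
= 2.0000

2.0000


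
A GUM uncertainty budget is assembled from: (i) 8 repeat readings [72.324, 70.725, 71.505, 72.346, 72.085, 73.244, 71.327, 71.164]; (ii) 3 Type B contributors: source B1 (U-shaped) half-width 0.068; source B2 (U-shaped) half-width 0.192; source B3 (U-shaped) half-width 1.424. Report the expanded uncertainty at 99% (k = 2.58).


mean = (72.324 + 70.725 + 71.505 + 72.346 + 72.085 + 73.244 + 71.327 + 71.164) / 8 = 71.84
s = sqrt(sum((x - mean)^2)/(n-1)) = 0.81039038
u_A = s / sqrt(n) = 0.81039038 / sqrt(8) = 0.28651627
u_B1 = 0.068 / sqrt(2) = 0.048083261
u_B2 = 0.192 / sqrt(2) = 0.1357645
u_B3 = 1.424 / sqrt(2) = 1.0069201
uc = sqrt(0.28651627^2 + 0.048083261^2 + 0.1357645^2 + 1.0069201^2) = 1.0567515
U = k * uc = 2.58 * 1.0567515
U = 2.7264

2.7264


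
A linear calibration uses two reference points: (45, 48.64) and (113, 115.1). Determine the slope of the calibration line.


slope = (y2 - y1) / (x2 - x1)
= (115.1 - 48.64) / (113 - 45)
= 66.4600 / 68
= 0.9774

0.9774


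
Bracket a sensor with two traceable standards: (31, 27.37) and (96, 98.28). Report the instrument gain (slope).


slope = (y2 - y1) / (x2 - x1)
= (98.28 - 27.37) / (96 - 31)
= 70.9100 / 65
= 1.0909

1.0909


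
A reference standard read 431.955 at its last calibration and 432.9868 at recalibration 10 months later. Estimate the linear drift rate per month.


rate = (v2 - v1) / months
= (432.9868 - 431.955) / 10
= 1.0318 / 10
= 0.1032

0.1032


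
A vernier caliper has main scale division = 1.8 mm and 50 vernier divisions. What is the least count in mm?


LC = MSD / n_div
= 1.8 / 50
= 0.0360

0.0360


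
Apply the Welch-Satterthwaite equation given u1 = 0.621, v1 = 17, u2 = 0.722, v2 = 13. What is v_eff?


uc = sqrt(u1^2 + u2^2) = sqrt(0.621^2 + 0.722^2) = 0.9523261
v_eff = uc^4 / (u1^4/v1 + u2^4/v2)
= 0.9523261^4 / (0.621^4/17 + 0.722^4/13)
= 0.82251296 / 0.029651022
v_eff = 27.7398

27.7398


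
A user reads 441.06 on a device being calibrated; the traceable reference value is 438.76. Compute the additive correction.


Correction = standard - reading
= 438.76 - 441.06
= -2.3000

-2.3000


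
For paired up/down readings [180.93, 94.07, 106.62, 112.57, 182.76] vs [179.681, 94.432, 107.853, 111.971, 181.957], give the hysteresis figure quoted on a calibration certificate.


|180.93 - 179.681| = 1.2490
|94.07 - 94.432| = 0.3620
|106.62 - 107.853| = 1.2330
|112.57 - 111.971| = 0.5990
|182.76 - 181.957| = 0.8030
hysteresis = max(diffs) = 1.2490

1.2490


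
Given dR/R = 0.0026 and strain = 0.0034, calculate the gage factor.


GF = (dR/R) / epsilon
= 0.0026 / 0.0034
= 0.7647

0.7647


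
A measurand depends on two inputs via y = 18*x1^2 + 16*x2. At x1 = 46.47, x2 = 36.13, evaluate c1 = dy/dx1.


y = 18*x1^2 + 16*x2
dy/dx1 = 2*18*x1
Evaluate at x1 = 46.47: c1 = 36 * 46.47
c1 = 1672.9200

1672.9200


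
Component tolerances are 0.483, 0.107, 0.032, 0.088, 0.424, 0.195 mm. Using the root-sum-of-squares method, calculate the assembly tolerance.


RSS = sqrt(0.483^2 + 0.107^2 + 0.032^2 + 0.088^2 + 0.424^2 + 0.195^2)
= sqrt(0.471307)
= 0.6865

0.6865


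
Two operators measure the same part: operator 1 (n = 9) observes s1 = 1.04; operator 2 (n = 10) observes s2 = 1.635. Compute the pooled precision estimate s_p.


s_p = sqrt(((n1-1)*s1^2 + (n2-1)*s2^2) / (n1+n2-2))
numerator = (9-1)*1.04^2 + (10-1)*1.635^2 = 8.6528 + 24.059025 = 32.711825
denominator = 9 + 10 - 2 = 17
s_p^2 = 32.711825 / 17 = 1.924225
s_p = sqrt(1.924225) = 1.3872

1.3872


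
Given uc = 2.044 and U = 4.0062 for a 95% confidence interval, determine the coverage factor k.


k = U / uc
k = 4.0062 / 2.044
k = 1.96

1.96


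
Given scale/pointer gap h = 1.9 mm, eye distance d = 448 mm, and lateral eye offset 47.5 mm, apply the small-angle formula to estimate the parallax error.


error = h * offset / d
= 1.9 * 47.5 / 448
= 0.2015

0.2015


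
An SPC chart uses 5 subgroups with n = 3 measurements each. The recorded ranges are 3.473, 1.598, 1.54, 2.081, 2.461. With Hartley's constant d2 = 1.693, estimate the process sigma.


R_bar = (3.473 + 1.598 + 1.54 + 2.081 + 2.461) / 5
R_bar = 11.153 / 5 = 2.2306
sigma_hat = R_bar / d2 = 2.2306 / 1.693 = 1.3175

1.3175


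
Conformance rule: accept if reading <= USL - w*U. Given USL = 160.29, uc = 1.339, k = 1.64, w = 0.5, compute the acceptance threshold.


U = k * uc = 1.64 * 1.339 = 2.19596
guard band g = w * U = 0.5 * 2.19596 = 1.09798
AL = USL - g = 160.29 - 1.09798
AL = 159.1920

159.1920


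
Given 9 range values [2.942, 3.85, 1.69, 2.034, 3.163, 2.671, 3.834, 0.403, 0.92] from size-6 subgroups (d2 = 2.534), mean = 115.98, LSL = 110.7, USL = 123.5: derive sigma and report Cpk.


R_bar = (2.942 + 3.85 + 1.69 + 2.034 + 3.163 + 2.671 + 3.834 + 0.403 + 0.92) / 9 = 2.3896667
sigma = R_bar / d2 = 2.3896667 / 2.534 = 0.94304132
Cp = (USL - LSL)/(6*sigma) = (123.5 - 110.7)/(6*0.94304132) = 2.2622
Cpu = (123.5 - 115.98)/(3*0.94304132) = 2.6581
Cpl = (115.98 - 110.7)/(3*0.94304132) = 1.8663
Cpk = min(Cpu, Cpl) = 1.8663

1.8663


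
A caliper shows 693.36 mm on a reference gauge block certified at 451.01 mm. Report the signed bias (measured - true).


Systematic error = measured - true
= 693.36 - 451.01
= 242.3500

242.3500


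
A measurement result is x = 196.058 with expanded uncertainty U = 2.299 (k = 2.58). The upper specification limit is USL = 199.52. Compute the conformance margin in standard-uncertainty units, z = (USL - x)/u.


u = U / k = 2.299 / 2.58 = 0.89108527
margin = |USL - x| = |199.52 - 196.058| = 3.462
z = margin / u = 3.462 / 0.89108527
z = 3.8852

3.8852


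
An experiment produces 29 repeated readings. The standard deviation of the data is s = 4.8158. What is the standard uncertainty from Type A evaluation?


u_A = s / sqrt(n)
u_A = 4.8158 / sqrt(29)
u_A = 4.8158 / 5.3851648
u_A = 0.8943

0.8943


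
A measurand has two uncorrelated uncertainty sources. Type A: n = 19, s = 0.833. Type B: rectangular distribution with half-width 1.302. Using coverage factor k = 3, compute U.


u_A = s / sqrt(n) = 0.833 / sqrt(19) = 0.19110331
u_B = half_width / sqrt(3) = 1.302 / sqrt(3) = 0.75171005
uc = sqrt(u_A^2 + u_B^2) = sqrt(0.19110331^2 + 0.75171005^2) = 0.77562135
U = k * uc = 3 * 0.77562135
U = 2.3269

2.3269


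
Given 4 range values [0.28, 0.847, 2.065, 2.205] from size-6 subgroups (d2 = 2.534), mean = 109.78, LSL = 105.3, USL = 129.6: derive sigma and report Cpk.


R_bar = (0.28 + 0.847 + 2.065 + 2.205) / 4 = 1.34925
sigma = R_bar / d2 = 1.34925 / 2.534 = 0.53245856
Cp = (USL - LSL)/(6*sigma) = (129.6 - 105.3)/(6*0.53245856) = 7.6062
Cpu = (129.6 - 109.78)/(3*0.53245856) = 12.4079
Cpl = (109.78 - 105.3)/(3*0.53245856) = 2.8046
Cpk = min(Cpu, Cpl) = 2.8046

2.8046


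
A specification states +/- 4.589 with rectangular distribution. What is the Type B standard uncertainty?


u_B = half_width / sqrt(3)
u_B = 4.589 / 1.7320508
u_B = 2.6495

2.6495


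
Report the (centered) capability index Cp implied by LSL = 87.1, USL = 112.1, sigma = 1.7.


Cp = (USL - LSL) / (6 * sigma)
= (112.1 - 87.1) / (6 * 1.7)
= 25.0000 / 10.2000
= 2.4510

2.4510


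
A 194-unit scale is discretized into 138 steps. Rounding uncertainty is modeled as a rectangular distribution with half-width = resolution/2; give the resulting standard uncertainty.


resolution = range / divisions
resolution = 194 / 138 = 1.4057971
u_res = resolution / (2*sqrt(3))
u_res = 1.4057971 / 3.4641016
u_res = 0.4058

0.4058


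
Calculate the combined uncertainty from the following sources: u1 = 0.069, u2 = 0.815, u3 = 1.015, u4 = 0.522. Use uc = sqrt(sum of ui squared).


uc = sqrt(0.069^2 + 0.815^2 + 1.015^2 + 0.522^2)
uc = sqrt(1.971695)
uc = 1.4042

1.4042


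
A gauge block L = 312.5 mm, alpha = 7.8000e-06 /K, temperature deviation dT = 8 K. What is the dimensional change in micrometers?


dL = L * alpha * dT
= 312.5 * 7.8000e-06 * 8
= 0.0195000 mm
dL_um = 0.0195000 * 1000 = 19.5000 um

19.5000


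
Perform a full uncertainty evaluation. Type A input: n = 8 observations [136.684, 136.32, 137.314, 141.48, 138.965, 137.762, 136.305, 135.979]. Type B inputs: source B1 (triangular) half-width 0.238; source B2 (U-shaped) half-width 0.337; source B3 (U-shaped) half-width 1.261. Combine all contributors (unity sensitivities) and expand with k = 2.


mean = (136.684 + 136.32 + 137.314 + 141.48 + 138.965 + 137.762 + 136.305 + 135.979) / 8 = 137.601125
s = sqrt(sum((x - mean)^2)/(n-1)) = 1.8442101
u_A = s / sqrt(n) = 1.8442101 / sqrt(8) = 0.65202673
u_B1 = 0.238 / sqrt(6) = 0.097163093
u_B2 = 0.337 / sqrt(2) = 0.23829499
u_B3 = 1.261 / sqrt(2) = 0.89166165
uc = sqrt(0.65202673^2 + 0.097163093^2 + 0.23829499^2 + 0.89166165^2) = 1.1342066
U = k * uc = 2 * 1.1342066
U = 2.2684

2.2684


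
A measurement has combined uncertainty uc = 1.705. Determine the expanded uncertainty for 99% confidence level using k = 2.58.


U = k * uc
U = 2.58 * 1.705
U = 4.3989

4.3989


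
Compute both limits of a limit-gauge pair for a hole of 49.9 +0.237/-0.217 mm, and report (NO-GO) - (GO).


GO = nominal - lower_tol (smallest hole = maximum material condition)
GO = 49.9 - 0.217 = 49.683
NO-GO = nominal + upper_tol (largest hole = least material condition)
NO-GO = 49.9 + 0.237 = 50.137
spread = NO-GO - GO = 50.137 - 49.683 = 0.4540

0.4540


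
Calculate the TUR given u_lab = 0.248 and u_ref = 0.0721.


TUR = u_lab / u_ref
= 0.248 / 0.0721
= 3.4397

3.4397


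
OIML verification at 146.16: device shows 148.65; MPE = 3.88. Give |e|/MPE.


e = indication - reference = 148.65 - 146.16 = 2.4900
|e| = 2.4900
ratio = |e| / MPE = 2.4900 / 3.88
ratio = 0.6418

0.6418


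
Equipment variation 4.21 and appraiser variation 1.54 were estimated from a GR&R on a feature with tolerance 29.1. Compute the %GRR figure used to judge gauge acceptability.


GRR = sqrt(EV^2 + AV^2) = sqrt(4.21^2 + 1.54^2) = 4.4828228
%GRR = GRR / tol * 100 = 4.4828228 / 29.1 * 100
%GRR = 15.4049

15.4049


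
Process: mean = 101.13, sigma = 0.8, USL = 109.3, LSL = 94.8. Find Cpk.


Cpu = (USL - mean) / (3*sigma) = (109.3 - 101.13) / (3*0.8) = 3.4042
Cpl = (mean - LSL) / (3*sigma) = (101.13 - 94.8) / (3*0.8) = 2.6375
Cpk = min(Cpu, Cpl) = 2.6375

2.6375


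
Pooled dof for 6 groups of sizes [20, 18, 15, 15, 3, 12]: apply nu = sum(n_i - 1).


nu = sum_i (n_i - 1)
nu = ((20 - 1) + (18 - 1) + (15 - 1) + (15 - 1) + (3 - 1) + (12 - 1))
nu = 19 + 17 + 14 + 14 + 2 + 11
nu = 77

77


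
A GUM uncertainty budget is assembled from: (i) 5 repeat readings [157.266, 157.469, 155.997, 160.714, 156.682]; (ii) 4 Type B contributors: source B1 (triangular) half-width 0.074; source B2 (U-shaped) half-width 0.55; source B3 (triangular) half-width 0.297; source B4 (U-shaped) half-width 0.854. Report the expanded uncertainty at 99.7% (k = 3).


mean = (157.266 + 157.469 + 155.997 + 160.714 + 156.682) / 5 = 157.6256
s = sqrt(sum((x - mean)^2)/(n-1)) = 1.8189811
u_A = s / sqrt(n) = 1.8189811 / sqrt(5) = 0.81347308
u_B1 = 0.074 / sqrt(6) = 0.030210373
u_B2 = 0.55 / sqrt(2) = 0.38890873
u_B3 = 0.297 / sqrt(6) = 0.12124974
u_B4 = 0.854 / sqrt(2) = 0.60386919
uc = sqrt(0.81347308^2 + 0.030210373^2 + 0.38890873^2 + 0.12124974^2 + 0.60386919^2) = 1.0923647
U = k * uc = 3 * 1.0923647
U = 3.2771

3.2771


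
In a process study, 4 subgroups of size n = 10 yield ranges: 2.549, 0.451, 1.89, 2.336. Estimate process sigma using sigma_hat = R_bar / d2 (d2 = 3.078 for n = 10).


R_bar = (2.549 + 0.451 + 1.89 + 2.336) / 4
R_bar = 7.226 / 4 = 1.8065
sigma_hat = R_bar / d2 = 1.8065 / 3.078 = 0.5869

0.5869


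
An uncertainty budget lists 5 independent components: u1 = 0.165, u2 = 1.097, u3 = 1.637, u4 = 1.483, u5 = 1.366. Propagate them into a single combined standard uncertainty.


uc = sqrt(0.165^2 + 1.097^2 + 1.637^2 + 1.483^2 + 1.366^2)
uc = sqrt(7.975648)
uc = 2.8241

2.8241


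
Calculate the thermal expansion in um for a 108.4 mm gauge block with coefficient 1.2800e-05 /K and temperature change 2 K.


dL = L * alpha * dT
= 108.4 * 1.2800e-05 * 2
= 0.0027750 mm
dL_um = 0.0027750 * 1000 = 2.7750 um

2.7750


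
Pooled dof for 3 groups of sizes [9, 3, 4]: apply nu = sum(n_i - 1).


nu = sum_i (n_i - 1)
nu = ((9 - 1) + (3 - 1) + (4 - 1))
nu = 8 + 2 + 3
nu = 13

13


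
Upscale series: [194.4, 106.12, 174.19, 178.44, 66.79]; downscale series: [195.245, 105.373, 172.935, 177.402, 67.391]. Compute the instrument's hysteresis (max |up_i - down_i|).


|194.4 - 195.245| = 0.8450
|106.12 - 105.373| = 0.7470
|174.19 - 172.935| = 1.2550
|178.44 - 177.402| = 1.0380
|66.79 - 67.391| = 0.6010
hysteresis = max(diffs) = 1.2550

1.2550


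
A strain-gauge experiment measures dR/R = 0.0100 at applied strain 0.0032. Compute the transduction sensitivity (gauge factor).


GF = (dR/R) / epsilon
= 0.0100 / 0.0032
= 3.1250

3.1250


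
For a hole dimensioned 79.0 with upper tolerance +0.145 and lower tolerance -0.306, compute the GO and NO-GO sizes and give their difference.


GO = nominal - lower_tol (smallest hole = maximum material condition)
GO = 79.0 - 0.306 = 78.694
NO-GO = nominal + upper_tol (largest hole = least material condition)
NO-GO = 79.0 + 0.145 = 79.145
spread = NO-GO - GO = 79.145 - 78.694 = 0.4510

0.4510


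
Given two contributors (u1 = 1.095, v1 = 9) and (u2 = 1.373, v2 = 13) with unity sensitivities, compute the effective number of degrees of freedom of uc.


uc = sqrt(u1^2 + u2^2) = sqrt(1.095^2 + 1.373^2) = 1.756176
v_eff = uc^4 / (u1^4/v1 + u2^4/v2)
= 1.756176^4 / (1.095^4/9 + 1.373^4/13)
= 9.5120068 / 0.43310252
v_eff = 21.9625

21.9625
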